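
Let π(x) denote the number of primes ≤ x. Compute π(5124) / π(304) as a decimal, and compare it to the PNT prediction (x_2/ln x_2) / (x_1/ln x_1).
π(5124)/π(304) = 685/62 ≈ 11.0484;  PNT prediction ≈ 11.2814.

π(304) = 62 and π(5124) = 685, so π(5124)/π(304) ≈ 11.0484. The PNT-predicted ratio is (5124/ln(5124)) / (304/ln(304)) ≈ 11.2814. The two agree to within a few percent, as expected.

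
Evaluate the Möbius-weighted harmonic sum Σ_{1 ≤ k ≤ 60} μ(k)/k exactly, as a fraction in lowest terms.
Σ μ(k)/k = 15620172904808488514/961380175077106319535

Values of μ(k) for 1 ≤ k ≤ 60: μ(1) = 1, μ(2) = -1, μ(3) = -1, μ(5) = -1, μ(6) = 1, μ(7) = -1, μ(10) = 1, μ(11) = -1, μ(13) = -1, μ(14) = 1, μ(15) = 1, μ(17) = -1, μ(19) = -1, μ(21) = 1, μ(22) = 1, μ(23) = -1, μ(26) = 1, μ(29) = -1, μ(30) = -1, μ(31) = -1, μ(33) = 1, μ(34) = 1, μ(35) = 1, μ(37) = -1, μ(38) = 1, μ(39) = 1, μ(41) = -1, μ(42) = -1, μ(43) = -1, μ(46) = 1, μ(47) = -1, μ(51) = 1, μ(53) = -1, μ(55) = 1, μ(57) = 1, μ(58) = 1, μ(59) = -1, with μ = 0 on non-squarefree integers. Summing μ(k)/k for k where μ(k) ≠ 0 gives 15620172904808488514/961380175077106319535 ≈ 0.0162. (PNT ⟺ this sum → 0 as n → ∞.)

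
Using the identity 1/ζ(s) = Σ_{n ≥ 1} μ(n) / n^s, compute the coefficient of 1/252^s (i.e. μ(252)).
μ(252) = 0

Factor n = 252 = 2^2 · 3^2 · 7. μ(n) = 0 if any exponent ≥ 2 (not squarefree); otherwise μ(n) = (−1)^{ω(n)} where ω(n) is the number of distinct prime factors. Applying: μ(252) = 0.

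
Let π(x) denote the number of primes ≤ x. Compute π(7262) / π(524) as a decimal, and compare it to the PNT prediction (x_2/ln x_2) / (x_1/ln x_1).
π(7262)/π(524) = 928/99 ≈ 9.3737;  PNT prediction ≈ 9.7607.

π(524) = 99 and π(7262) = 928, so π(7262)/π(524) ≈ 9.3737. The PNT-predicted ratio is (7262/ln(7262)) / (524/ln(524)) ≈ 9.7607. The two agree to within a few percent, as expected.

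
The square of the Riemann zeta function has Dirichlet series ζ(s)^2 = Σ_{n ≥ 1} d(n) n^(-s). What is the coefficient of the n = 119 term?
d(119) = 4

ζ(s)^2 = (Σ 1/m^s)(Σ 1/k^s). The coefficient of 1/n^s in the product is the number of ordered pairs (m, k) with mk = n, which equals d(n). For n = 119, divisors are [1, 7, 17, 119], so d(119) = 4.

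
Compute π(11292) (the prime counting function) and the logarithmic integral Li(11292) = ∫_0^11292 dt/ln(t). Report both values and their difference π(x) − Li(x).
π(11292) = 1365;  Li(11292) ≈ 1385.48;  π(x) − Li(x) ≈ -20.48.

Direct count of primes ≤ 11292 gives π(11292) = 1365. Numerical evaluation of the logarithmic integral gives Li(11292) ≈ 1385.48. The difference π(x) − Li(x) ≈ -20.48 is typically negative for small/moderate x (Li(x) overestimates), though Littlewood's theorem shows this sign changes infinitely often.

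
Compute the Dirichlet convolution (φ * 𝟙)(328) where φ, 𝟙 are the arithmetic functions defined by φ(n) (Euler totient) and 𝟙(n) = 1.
(φ * 𝟙)(328) = 328

Divisors of 328: [1, 2, 4, 8, 41, 82, 164, 328]. For each d | 328:
  d = 1: φ(1) · 𝟙(328/1) = 1 · 1 = 1
  d = 2: φ(2) · 𝟙(328/2) = 1 · 1 = 1
  d = 4: φ(4) · 𝟙(328/4) = 2 · 1 = 2
  d = 8: φ(8) · 𝟙(328/8) = 4 · 1 = 4
  d = 41: φ(41) · 𝟙(328/41) = 40 · 1 = 40
  d = 82: φ(82) · 𝟙(328/82) = 40 · 1 = 40
  d = 164: φ(164) · 𝟙(328/164) = 80 · 1 = 80
  d = 328: φ(328) · 𝟙(328/328) = 160 · 1 = 160
Summing: (φ * 𝟙)(328) = 1 + 1 + 2 + 4 + 40 + 40 + 80 + 160 = 328.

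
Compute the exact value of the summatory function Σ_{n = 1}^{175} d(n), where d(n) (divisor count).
Σ_{n ≤ 175} d(n) = 933

Compute d(n) for each 1 ≤ n ≤ 175: d(1) = 1, d(2) = 2, d(3) = 2, d(4) = 3, d(5) = 2, d(6) = 4, d(7) = 2, d(8) = 4, d(9) = 3, d(10) = 4, d(11) = 2, d(12) = 6, d(13) = 2, d(14) = 4, d(15) = 4, d(16) = 5, d(17) = 2, d(18) = 6, d(19) = 2, d(20) = 6, d(21) = 4, d(22) = 4, d(23) = 2, d(24) = 8, d(25) = 3, d(26) = 4, d(27) = 4, d(28) = 6, d(29) = 2, d(30) = 8, d(31) = 2, d(32) = 6, d(33) = 4, d(34) = 4, d(35) = 4, d(36) = 9, d(37) = 2, d(38) = 4, d(39) = 4, d(40) = 8, d(41) = 2, d(42) = 8, d(43) = 2, d(44) = 6, d(45) = 6, d(46) = 4, d(47) = 2, d(48) = 10, d(49) = 3, d(50) = 6, d(51) = 4, d(52) = 6, d(53) = 2, d(54) = 8, d(55) = 4, d(56) = 8, d(57) = 4, d(58) = 4, d(59) = 2, d(60) = 12, d(61) = 2, d(62) = 4, d(63) = 6, d(64) = 7, d(65) = 4, d(66) = 8, d(67) = 2, d(68) = 6, d(69) = 4, d(70) = 8, d(71) = 2, d(72) = 12, d(73) = 2, d(74) = 4, d(75) = 6, d(76) = 6, d(77) = 4, d(78) = 8, d(79) = 2, d(80) = 10, d(81) = 5, d(82) = 4, d(83) = 2, d(84) = 12, d(85) = 4, d(86) = 4, d(87) = 4, d(88) = 8, d(89) = 2, d(90) = 12, d(91) = 4, d(92) = 6, d(93) = 4, d(94) = 4, d(95) = 4, d(96) = 12, d(97) = 2, d(98) = 6, d(99) = 6, d(100) = 9, d(101) = 2, d(102) = 8, d(103) = 2, d(104) = 8, d(105) = 8, d(106) = 4, d(107) = 2, d(108) = 12, d(109) = 2, d(110) = 8, d(111) = 4, d(112) = 10, d(113) = 2, d(114) = 8, d(115) = 4, d(116) = 6, d(117) = 6, d(118) = 4, d(119) = 4, d(120) = 16, d(121) = 3, d(122) = 4, d(123) = 4, d(124) = 6, d(125) = 4, d(126) = 12, d(127) = 2, d(128) = 8, d(129) = 4, d(130) = 8, d(131) = 2, d(132) = 12, d(133) = 4, d(134) = 4, d(135) = 8, d(136) = 8, d(137) = 2, d(138) = 8, d(139) = 2, d(140) = 12, d(141) = 4, d(142) = 4, d(143) = 4, d(144) = 15, d(145) = 4, d(146) = 4, d(147) = 6, d(148) = 6, d(149) = 2, d(150) = 12, d(151) = 2, d(152) = 8, d(153) = 6, d(154) = 8, d(155) = 4, d(156) = 12, d(157) = 2, d(158) = 4, d(159) = 4, d(160) = 12, d(161) = 4, d(162) = 10, d(163) = 2, d(164) = 6, d(165) = 8, d(166) = 4, d(167) = 2, d(168) = 16, d(169) = 3, d(170) = 8, d(171) = 6, d(172) = 6, d(173) = 2, d(174) = 8, d(175) = 6. Summing all 175 values: 933. (Dirichlet's divisor formula: Σ_{n ≤ x} d(n) = x ln(x) + (2γ − 1) x + O(√x). For x = 175, the asymptotic estimate is ≈ 930.86.)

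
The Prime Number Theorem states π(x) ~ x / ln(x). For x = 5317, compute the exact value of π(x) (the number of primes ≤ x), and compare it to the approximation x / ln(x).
π(5317) = 704;  x/ln(x) ≈ 619.79;  relative error ≈ 11.96%.

Directly count primes up to 5317: π(5317) = 704. The PNT approximation gives 5317/ln(5317) ≈ 5317/8.57866 ≈ 619.79. Relative error (π(x) − x/ln(x)) / π(x) ≈ 11.96%; the approximation is known to undercount slightly (Li(x) is a better estimate).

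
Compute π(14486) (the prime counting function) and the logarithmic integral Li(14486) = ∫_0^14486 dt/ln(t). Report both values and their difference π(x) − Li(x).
π(14486) = 1697;  Li(14486) ≈ 1723.07;  π(x) − Li(x) ≈ -26.07.

Direct count of primes ≤ 14486 gives π(14486) = 1697. Numerical evaluation of the logarithmic integral gives Li(14486) ≈ 1723.07. The difference π(x) − Li(x) ≈ -26.07 is typically negative for small/moderate x (Li(x) overestimates), though Littlewood's theorem shows this sign changes infinitely often.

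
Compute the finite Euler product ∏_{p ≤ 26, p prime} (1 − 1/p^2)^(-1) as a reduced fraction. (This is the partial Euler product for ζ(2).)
∏ = 718188003533/440301256704

The primes p ≤ 26 are [2, 3, 5, 7, 11, 13, 17, 19, 23]. For each prime, (1 − 1/p^2)^(-1) = p^2 / (p^2 − 1). The product is (1 − 1/2^2)^(-1), (1 − 1/3^2)^(-1), (1 − 1/5^2)^(-1), (1 − 1/7^2)^(-1), (1 − 1/11^2)^(-1), (1 − 1/13^2)^(-1), (1 − 1/17^2)^(-1), (1 − 1/19^2)^(-1), (1 − 1/23^2)^(-1) = ∏ p^2 / (p^2 − 1) = 718188003533/440301256704.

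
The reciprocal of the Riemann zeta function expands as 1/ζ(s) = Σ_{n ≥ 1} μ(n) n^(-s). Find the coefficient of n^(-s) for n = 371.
μ(371) = 1

Factor n = 371 = 7 · 53. μ(n) = 0 if any exponent ≥ 2 (not squarefree); otherwise μ(n) = (−1)^{ω(n)} where ω(n) is the number of distinct prime factors. Applying: μ(371) = 1.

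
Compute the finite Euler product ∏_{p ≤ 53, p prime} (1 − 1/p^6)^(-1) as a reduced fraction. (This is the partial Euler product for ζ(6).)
∏ = 16399916697843255011967930971578711261087839227653922144798329822985430357794635/16120340632419383592544649060829667066167081196619966516987203957241678930116608

The primes p ≤ 53 are [2, 3, 5, 7, 11, 13, 17, 19, 23, 29, 31, 37, 41, 43, 47, 53]. For each prime, (1 − 1/p^6)^(-1) = p^6 / (p^6 − 1). The product is (1 − 1/2^6)^(-1), (1 − 1/3^6)^(-1), (1 − 1/5^6)^(-1), (1 − 1/7^6)^(-1), (1 − 1/11^6)^(-1), (1 − 1/13^6)^(-1), (1 − 1/17^6)^(-1), (1 − 1/19^6)^(-1), (1 − 1/23^6)^(-1), (1 − 1/29^6)^(-1), (1 − 1/31^6)^(-1), (1 − 1/37^6)^(-1), (1 − 1/41^6)^(-1), (1 − 1/43^6)^(-1), (1 − 1/47^6)^(-1), (1 − 1/53^6)^(-1) = ∏ p^6 / (p^6 − 1) = 16399916697843255011967930971578711261087839227653922144798329822985430357794635/16120340632419383592544649060829667066167081196619966516987203957241678930116608.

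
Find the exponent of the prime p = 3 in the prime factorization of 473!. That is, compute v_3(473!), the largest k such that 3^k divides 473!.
v_3(473!) = 232

Legendre's formula: v_p(n!) = Σ_{k ≥ 1} ⌊n / p^k⌋. For p = 3, n = 473, the terms are:
  ⌊473/3^1⌋ = ⌊473/3⌋ = 157
  ⌊473/3^2⌋ = ⌊473/9⌋ = 52
  ⌊473/3^3⌋ = ⌊473/27⌋ = 17
  ⌊473/3^4⌋ = ⌊473/81⌋ = 5
  ⌊473/3^5⌋ = ⌊473/243⌋ = 1
(the next term ⌊473/3^6⌋ = 0, terminating the sum). Summing: v_3(473!) = 157 + 52 + 17 + 5 + 1 = 232.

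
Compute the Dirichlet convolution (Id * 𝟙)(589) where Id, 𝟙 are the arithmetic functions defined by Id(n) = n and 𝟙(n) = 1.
(Id * 𝟙)(589) = 640

Divisors of 589: [1, 19, 31, 589]. For each d | 589:
  d = 1: Id(1) · 𝟙(589/1) = 1 · 1 = 1
  d = 19: Id(19) · 𝟙(589/19) = 19 · 1 = 19
  d = 31: Id(31) · 𝟙(589/31) = 31 · 1 = 31
  d = 589: Id(589) · 𝟙(589/589) = 589 · 1 = 589
Summing: (Id * 𝟙)(589) = 1 + 19 + 31 + 589 = 640.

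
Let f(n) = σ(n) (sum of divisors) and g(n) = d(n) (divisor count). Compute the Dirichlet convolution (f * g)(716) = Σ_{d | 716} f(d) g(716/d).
(σ * d)(716) = 2912

Divisors of 716: [1, 2, 4, 179, 358, 716]. For each d | 716:
  d = 1: σ(1) · d(716/1) = 1 · 6 = 6
  d = 2: σ(2) · d(716/2) = 3 · 4 = 12
  d = 4: σ(4) · d(716/4) = 7 · 2 = 14
  d = 179: σ(179) · d(716/179) = 180 · 3 = 540
  d = 358: σ(358) · d(716/358) = 540 · 2 = 1080
  d = 716: σ(716) · d(716/716) = 1260 · 1 = 1260
Summing: (σ * d)(716) = 6 + 12 + 14 + 540 + 1080 + 1260 = 2912.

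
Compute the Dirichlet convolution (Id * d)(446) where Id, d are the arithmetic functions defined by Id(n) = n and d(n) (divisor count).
(Id * d)(446) = 900

Divisors of 446: [1, 2, 223, 446]. For each d | 446:
  d = 1: Id(1) · d(446/1) = 1 · 4 = 4
  d = 2: Id(2) · d(446/2) = 2 · 2 = 4
  d = 223: Id(223) · d(446/223) = 223 · 2 = 446
  d = 446: Id(446) · d(446/446) = 446 · 1 = 446
Summing: (Id * d)(446) = 4 + 4 + 446 + 446 = 900.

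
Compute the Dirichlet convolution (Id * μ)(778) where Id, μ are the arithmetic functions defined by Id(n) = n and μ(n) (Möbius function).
(Id * μ)(778) = 388

Divisors of 778: [1, 2, 389, 778]. For each d | 778:
  d = 1: Id(1) · μ(778/1) = 1 · 1 = 1
  d = 2: Id(2) · μ(778/2) = 2 · -1 = -2
  d = 389: Id(389) · μ(778/389) = 389 · -1 = -389
  d = 778: Id(778) · μ(778/778) = 778 · 1 = 778
Summing: (Id * μ)(778) = 1 + -2 + -389 + 778 = 388.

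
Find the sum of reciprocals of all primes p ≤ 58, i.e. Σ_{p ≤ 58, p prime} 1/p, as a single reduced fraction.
Σ 1/p = 54766551458687142251/32589158477190044730

π(58) = 16, so the primes ≤ 58 are [2, 3, 5, 7, 11, 13, 17, 19, 23, 29, 31, 37, 41, 43, 47, 53]. Summing 1/p over these primes: 54766551458687142251/32589158477190044730 ≈ 1.6805. Mertens estimate ln ln(58) + 0.2615 ≈ 1.6628.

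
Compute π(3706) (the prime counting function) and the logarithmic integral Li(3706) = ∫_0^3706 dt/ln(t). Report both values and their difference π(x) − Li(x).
π(3706) = 517;  Li(3706) ≈ 529.76;  π(x) − Li(x) ≈ -12.76.

Direct count of primes ≤ 3706 gives π(3706) = 517. Numerical evaluation of the logarithmic integral gives Li(3706) ≈ 529.76. The difference π(x) − Li(x) ≈ -12.76 is typically negative for small/moderate x (Li(x) overestimates), though Littlewood's theorem shows this sign changes infinitely often.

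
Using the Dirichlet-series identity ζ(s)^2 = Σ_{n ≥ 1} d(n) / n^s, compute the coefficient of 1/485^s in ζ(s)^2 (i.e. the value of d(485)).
d(485) = 4

ζ(s)^2 = (Σ 1/m^s)(Σ 1/k^s). The coefficient of 1/n^s in the product is the number of ordered pairs (m, k) with mk = n, which equals d(n). For n = 485, divisors are [1, 5, 97, 485], so d(485) = 4.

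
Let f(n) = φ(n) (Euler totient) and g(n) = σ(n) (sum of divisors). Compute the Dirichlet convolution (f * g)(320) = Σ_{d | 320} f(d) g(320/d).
(φ * σ)(320) = 4480

Divisors of 320: [1, 2, 4, 5, 8, 10, 16, 20, 32, 40, 64, 80, 160, 320]. For each d | 320:
  d = 1: φ(1) · σ(320/1) = 1 · 762 = 762
  d = 2: φ(2) · σ(320/2) = 1 · 378 = 378
  d = 4: φ(4) · σ(320/4) = 2 · 186 = 372
  d = 5: φ(5) · σ(320/5) = 4 · 127 = 508
  d = 8: φ(8) · σ(320/8) = 4 · 90 = 360
  d = 10: φ(10) · σ(320/10) = 4 · 63 = 252
  d = 16: φ(16) · σ(320/16) = 8 · 42 = 336
  d = 20: φ(20) · σ(320/20) = 8 · 31 = 248
  d = 32: φ(32) · σ(320/32) = 16 · 18 = 288
  d = 40: φ(40) · σ(320/40) = 16 · 15 = 240
  d = 64: φ(64) · σ(320/64) = 32 · 6 = 192
  d = 80: φ(80) · σ(320/80) = 32 · 7 = 224
  d = 160: φ(160) · σ(320/160) = 64 · 3 = 192
  d = 320: φ(320) · σ(320/320) = 128 · 1 = 128
Summing: (φ * σ)(320) = 762 + 378 + 372 + 508 + 360 + 252 + 336 + 248 + 288 + 240 + 192 + 224 + 192 + 128 = 4480.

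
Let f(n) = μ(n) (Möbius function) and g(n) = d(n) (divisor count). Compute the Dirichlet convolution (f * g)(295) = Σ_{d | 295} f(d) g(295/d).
(μ * d)(295) = 1

Divisors of 295: [1, 5, 59, 295]. For each d | 295:
  d = 1: μ(1) · d(295/1) = 1 · 4 = 4
  d = 5: μ(5) · d(295/5) = -1 · 2 = -2
  d = 59: μ(59) · d(295/59) = -1 · 2 = -2
  d = 295: μ(295) · d(295/295) = 1 · 1 = 1
Summing: (μ * d)(295) = 4 + -2 + -2 + 1 = 1.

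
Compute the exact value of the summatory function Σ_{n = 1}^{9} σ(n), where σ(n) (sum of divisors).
Σ_{n ≤ 9} σ(n) = 69

Compute σ(n) for each 1 ≤ n ≤ 9: σ(1) = 1, σ(2) = 3, σ(3) = 4, σ(4) = 7, σ(5) = 6, σ(6) = 12, σ(7) = 8, σ(8) = 15, σ(9) = 13. Summing all 9 values: 69. (Average order: Σ_{n ≤ x} σ(n) ~ (π²/12) x². For x = 9, (π²/12)·9² ≈ 66.62.)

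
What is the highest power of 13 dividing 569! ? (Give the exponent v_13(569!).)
v_13(569!) = 46

Legendre's formula: v_p(n!) = Σ_{k ≥ 1} ⌊n / p^k⌋. For p = 13, n = 569, the terms are:
  ⌊569/13^1⌋ = ⌊569/13⌋ = 43
  ⌊569/13^2⌋ = ⌊569/169⌋ = 3
(the next term ⌊569/13^3⌋ = 0, terminating the sum). Summing: v_13(569!) = 43 + 3 = 46.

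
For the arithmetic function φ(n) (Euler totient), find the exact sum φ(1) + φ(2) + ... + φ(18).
Σ_{n ≤ 18} φ(n) = 102

Compute φ(n) for each 1 ≤ n ≤ 18: φ(1) = 1, φ(2) = 1, φ(3) = 2, φ(4) = 2, φ(5) = 4, φ(6) = 2, φ(7) = 6, φ(8) = 4, φ(9) = 6, φ(10) = 4, φ(11) = 10, φ(12) = 4, φ(13) = 12, φ(14) = 6, φ(15) = 8, φ(16) = 8, φ(17) = 16, φ(18) = 6. Summing all 18 values: 102. (Average order: Σ_{n ≤ x} φ(n) ~ (3/π²) x². For x = 18, (3/π²)·18² ≈ 98.48.)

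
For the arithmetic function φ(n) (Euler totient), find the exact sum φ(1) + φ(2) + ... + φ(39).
Σ_{n ≤ 39} φ(n) = 474

Compute φ(n) for each 1 ≤ n ≤ 39: φ(1) = 1, φ(2) = 1, φ(3) = 2, φ(4) = 2, φ(5) = 4, φ(6) = 2, φ(7) = 6, φ(8) = 4, φ(9) = 6, φ(10) = 4, φ(11) = 10, φ(12) = 4, φ(13) = 12, φ(14) = 6, φ(15) = 8, φ(16) = 8, φ(17) = 16, φ(18) = 6, φ(19) = 18, φ(20) = 8, φ(21) = 12, φ(22) = 10, φ(23) = 22, φ(24) = 8, φ(25) = 20, φ(26) = 12, φ(27) = 18, φ(28) = 12, φ(29) = 28, φ(30) = 8, φ(31) = 30, φ(32) = 16, φ(33) = 20, φ(34) = 16, φ(35) = 24, φ(36) = 12, φ(37) = 36, φ(38) = 18, φ(39) = 24. Summing all 39 values: 474. (Average order: Σ_{n ≤ x} φ(n) ~ (3/π²) x². For x = 39, (3/π²)·39² ≈ 462.33.)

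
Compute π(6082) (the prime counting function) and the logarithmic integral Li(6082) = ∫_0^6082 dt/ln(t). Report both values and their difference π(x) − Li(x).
π(6082) = 793;  Li(6082) ≈ 809.83;  π(x) − Li(x) ≈ -16.83.

Direct count of primes ≤ 6082 gives π(6082) = 793. Numerical evaluation of the logarithmic integral gives Li(6082) ≈ 809.83. The difference π(x) − Li(x) ≈ -16.83 is typically negative for small/moderate x (Li(x) overestimates), though Littlewood's theorem shows this sign changes infinitely often.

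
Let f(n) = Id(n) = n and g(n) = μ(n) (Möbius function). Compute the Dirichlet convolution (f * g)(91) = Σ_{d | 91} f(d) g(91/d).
(Id * μ)(91) = 72

Divisors of 91: [1, 7, 13, 91]. For each d | 91:
  d = 1: Id(1) · μ(91/1) = 1 · 1 = 1
  d = 7: Id(7) · μ(91/7) = 7 · -1 = -7
  d = 13: Id(13) · μ(91/13) = 13 · -1 = -13
  d = 91: Id(91) · μ(91/91) = 91 · 1 = 91
Summing: (Id * μ)(91) = 1 + -7 + -13 + 91 = 72.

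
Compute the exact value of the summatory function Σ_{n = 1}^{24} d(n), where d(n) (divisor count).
Σ_{n ≤ 24} d(n) = 84

Compute d(n) for each 1 ≤ n ≤ 24: d(1) = 1, d(2) = 2, d(3) = 2, d(4) = 3, d(5) = 2, d(6) = 4, d(7) = 2, d(8) = 4, d(9) = 3, d(10) = 4, d(11) = 2, d(12) = 6, d(13) = 2, d(14) = 4, d(15) = 4, d(16) = 5, d(17) = 2, d(18) = 6, d(19) = 2, d(20) = 6, d(21) = 4, d(22) = 4, d(23) = 2, d(24) = 8. Summing all 24 values: 84. (Dirichlet's divisor formula: Σ_{n ≤ x} d(n) = x ln(x) + (2γ − 1) x + O(√x). For x = 24, the asymptotic estimate is ≈ 79.98.)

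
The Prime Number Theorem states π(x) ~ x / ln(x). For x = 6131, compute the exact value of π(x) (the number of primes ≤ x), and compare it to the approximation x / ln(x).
π(6131) = 799;  x/ln(x) ≈ 703.01;  relative error ≈ 12.01%.

Directly count primes up to 6131: π(6131) = 799. The PNT approximation gives 6131/ln(6131) ≈ 6131/8.72111 ≈ 703.01. Relative error (π(x) − x/ln(x)) / π(x) ≈ 12.01%; the approximation is known to undercount slightly (Li(x) is a better estimate).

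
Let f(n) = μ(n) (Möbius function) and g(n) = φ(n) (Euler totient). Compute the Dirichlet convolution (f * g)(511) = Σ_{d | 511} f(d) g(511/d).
(μ * φ)(511) = 355

Divisors of 511: [1, 7, 73, 511]. For each d | 511:
  d = 1: μ(1) · φ(511/1) = 1 · 432 = 432
  d = 7: μ(7) · φ(511/7) = -1 · 72 = -72
  d = 73: μ(73) · φ(511/73) = -1 · 6 = -6
  d = 511: μ(511) · φ(511/511) = 1 · 1 = 1
Summing: (μ * φ)(511) = 432 + -72 + -6 + 1 = 355.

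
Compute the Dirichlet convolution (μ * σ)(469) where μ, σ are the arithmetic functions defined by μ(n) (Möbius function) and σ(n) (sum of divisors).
(μ * σ)(469) = 469

Divisors of 469: [1, 7, 67, 469]. For each d | 469:
  d = 1: μ(1) · σ(469/1) = 1 · 544 = 544
  d = 7: μ(7) · σ(469/7) = -1 · 68 = -68
  d = 67: μ(67) · σ(469/67) = -1 · 8 = -8
  d = 469: μ(469) · σ(469/469) = 1 · 1 = 1
Summing: (μ * σ)(469) = 544 + -68 + -8 + 1 = 469.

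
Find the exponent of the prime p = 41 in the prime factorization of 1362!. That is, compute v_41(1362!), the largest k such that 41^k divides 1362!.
v_41(1362!) = 33

Legendre's formula: v_p(n!) = Σ_{k ≥ 1} ⌊n / p^k⌋. For p = 41, n = 1362, the terms are:
  ⌊1362/41^1⌋ = ⌊1362/41⌋ = 33
(the next term ⌊1362/41^2⌋ = 0, terminating the sum). Summing: v_41(1362!) = 33 = 33.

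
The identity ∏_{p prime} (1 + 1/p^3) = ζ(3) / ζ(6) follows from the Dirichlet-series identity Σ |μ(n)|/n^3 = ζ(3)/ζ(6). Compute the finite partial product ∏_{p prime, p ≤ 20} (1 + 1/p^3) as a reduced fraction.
∏ = 223851228120576/189501362017825

The primes p ≤ 20 are [2, 3, 5, 7, 11, 13, 17, 19]. For each, (1 + 1/p^3) = (p^3 + 1)/p^3. Multiplying these fractions over p ∈ [2, 3, 5, 7, 11, 13, 17, 19] gives 223851228120576/189501362017825. (In the limit P → ∞ this tends to ζ(3)/ζ(6).)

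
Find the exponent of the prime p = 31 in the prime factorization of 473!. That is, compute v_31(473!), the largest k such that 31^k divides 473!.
v_31(473!) = 15

Legendre's formula: v_p(n!) = Σ_{k ≥ 1} ⌊n / p^k⌋. For p = 31, n = 473, the terms are:
  ⌊473/31^1⌋ = ⌊473/31⌋ = 15
(the next term ⌊473/31^2⌋ = 0, terminating the sum). Summing: v_31(473!) = 15 = 15.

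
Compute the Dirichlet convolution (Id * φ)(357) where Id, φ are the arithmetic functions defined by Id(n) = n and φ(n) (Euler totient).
(Id * φ)(357) = 2145

Divisors of 357: [1, 3, 7, 17, 21, 51, 119, 357]. For each d | 357:
  d = 1: Id(1) · φ(357/1) = 1 · 192 = 192
  d = 3: Id(3) · φ(357/3) = 3 · 96 = 288
  d = 7: Id(7) · φ(357/7) = 7 · 32 = 224
  d = 17: Id(17) · φ(357/17) = 17 · 12 = 204
  d = 21: Id(21) · φ(357/21) = 21 · 16 = 336
  d = 51: Id(51) · φ(357/51) = 51 · 6 = 306
  d = 119: Id(119) · φ(357/119) = 119 · 2 = 238
  d = 357: Id(357) · φ(357/357) = 357 · 1 = 357
Summing: (Id * φ)(357) = 192 + 288 + 224 + 204 + 336 + 306 + 238 + 357 = 2145.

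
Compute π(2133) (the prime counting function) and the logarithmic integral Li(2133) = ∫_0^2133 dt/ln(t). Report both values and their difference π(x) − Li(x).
π(2133) = 321;  Li(2133) ≈ 332.23;  π(x) − Li(x) ≈ -11.23.

Direct count of primes ≤ 2133 gives π(2133) = 321. Numerical evaluation of the logarithmic integral gives Li(2133) ≈ 332.23. The difference π(x) − Li(x) ≈ -11.23 is typically negative for small/moderate x (Li(x) overestimates), though Littlewood's theorem shows this sign changes infinitely often.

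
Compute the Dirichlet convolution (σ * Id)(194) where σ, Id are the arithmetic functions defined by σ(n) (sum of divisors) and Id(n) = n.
(σ * Id)(194) = 975

Divisors of 194: [1, 2, 97, 194]. For each d | 194:
  d = 1: σ(1) · Id(194/1) = 1 · 194 = 194
  d = 2: σ(2) · Id(194/2) = 3 · 97 = 291
  d = 97: σ(97) · Id(194/97) = 98 · 2 = 196
  d = 194: σ(194) · Id(194/194) = 294 · 1 = 294
Summing: (σ * Id)(194) = 194 + 291 + 196 + 294 = 975.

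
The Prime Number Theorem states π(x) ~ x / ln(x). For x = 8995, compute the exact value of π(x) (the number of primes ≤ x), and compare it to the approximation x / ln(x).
π(8995) = 1116;  x/ln(x) ≈ 987.98;  relative error ≈ 11.47%.

Directly count primes up to 8995: π(8995) = 1116. The PNT approximation gives 8995/ln(8995) ≈ 8995/9.10442 ≈ 987.98. Relative error (π(x) − x/ln(x)) / π(x) ≈ 11.47%; the approximation is known to undercount slightly (Li(x) is a better estimate).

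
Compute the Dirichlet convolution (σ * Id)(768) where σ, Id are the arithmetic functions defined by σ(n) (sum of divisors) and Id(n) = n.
(σ * Id)(768) = 28679

Divisors of 768: [1, 2, 3, 4, 6, 8, 12, 16, 24, 32, 48, 64, 96, 128, 192, 256, 384, 768]. For each d | 768:
  d = 1: σ(1) · Id(768/1) = 1 · 768 = 768
  d = 2: σ(2) · Id(768/2) = 3 · 384 = 1152
  d = 3: σ(3) · Id(768/3) = 4 · 256 = 1024
  d = 4: σ(4) · Id(768/4) = 7 · 192 = 1344
  d = 6: σ(6) · Id(768/6) = 12 · 128 = 1536
  d = 8: σ(8) · Id(768/8) = 15 · 96 = 1440
  d = 12: σ(12) · Id(768/12) = 28 · 64 = 1792
  d = 16: σ(16) · Id(768/16) = 31 · 48 = 1488
  d = 24: σ(24) · Id(768/24) = 60 · 32 = 1920
  d = 32: σ(32) · Id(768/32) = 63 · 24 = 1512
  d = 48: σ(48) · Id(768/48) = 124 · 16 = 1984
  d = 64: σ(64) · Id(768/64) = 127 · 12 = 1524
  d = 96: σ(96) · Id(768/96) = 252 · 8 = 2016
  d = 128: σ(128) · Id(768/128) = 255 · 6 = 1530
  d = 192: σ(192) · Id(768/192) = 508 · 4 = 2032
  d = 256: σ(256) · Id(768/256) = 511 · 3 = 1533
  d = 384: σ(384) · Id(768/384) = 1020 · 2 = 2040
  d = 768: σ(768) · Id(768/768) = 2044 · 1 = 2044
Summing: (σ * Id)(768) = 768 + 1152 + 1024 + 1344 + 1536 + 1440 + 1792 + 1488 + 1920 + 1512 + 1984 + 1524 + 2016 + 1530 + 2032 + 1533 + 2040 + 2044 = 28679.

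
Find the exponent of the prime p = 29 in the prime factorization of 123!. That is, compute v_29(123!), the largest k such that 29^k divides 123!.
v_29(123!) = 4

Legendre's formula: v_p(n!) = Σ_{k ≥ 1} ⌊n / p^k⌋. For p = 29, n = 123, the terms are:
  ⌊123/29^1⌋ = ⌊123/29⌋ = 4
(the next term ⌊123/29^2⌋ = 0, terminating the sum). Summing: v_29(123!) = 4 = 4.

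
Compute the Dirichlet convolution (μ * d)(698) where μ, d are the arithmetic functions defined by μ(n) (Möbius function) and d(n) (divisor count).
(μ * d)(698) = 1

Divisors of 698: [1, 2, 349, 698]. For each d | 698:
  d = 1: μ(1) · d(698/1) = 1 · 4 = 4
  d = 2: μ(2) · d(698/2) = -1 · 2 = -2
  d = 349: μ(349) · d(698/349) = -1 · 2 = -2
  d = 698: μ(698) · d(698/698) = 1 · 1 = 1
Summing: (μ * d)(698) = 4 + -2 + -2 + 1 = 1.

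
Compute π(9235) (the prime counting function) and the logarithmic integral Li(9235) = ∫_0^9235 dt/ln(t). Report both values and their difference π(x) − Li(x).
π(9235) = 1144;  Li(9235) ≈ 1162.72;  π(x) − Li(x) ≈ -18.72.

Direct count of primes ≤ 9235 gives π(9235) = 1144. Numerical evaluation of the logarithmic integral gives Li(9235) ≈ 1162.72. The difference π(x) − Li(x) ≈ -18.72 is typically negative for small/moderate x (Li(x) overestimates), though Littlewood's theorem shows this sign changes infinitely often.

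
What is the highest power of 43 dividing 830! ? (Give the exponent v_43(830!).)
v_43(830!) = 19

Legendre's formula: v_p(n!) = Σ_{k ≥ 1} ⌊n / p^k⌋. For p = 43, n = 830, the terms are:
  ⌊830/43^1⌋ = ⌊830/43⌋ = 19
(the next term ⌊830/43^2⌋ = 0, terminating the sum). Summing: v_43(830!) = 19 = 19.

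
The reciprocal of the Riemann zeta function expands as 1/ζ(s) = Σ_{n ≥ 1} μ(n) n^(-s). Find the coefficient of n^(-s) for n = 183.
μ(183) = 1

Factor n = 183 = 3 · 61. μ(n) = 0 if any exponent ≥ 2 (not squarefree); otherwise μ(n) = (−1)^{ω(n)} where ω(n) is the number of distinct prime factors. Applying: μ(183) = 1.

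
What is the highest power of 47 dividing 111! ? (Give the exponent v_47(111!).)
v_47(111!) = 2

Legendre's formula: v_p(n!) = Σ_{k ≥ 1} ⌊n / p^k⌋. For p = 47, n = 111, the terms are:
  ⌊111/47^1⌋ = ⌊111/47⌋ = 2
(the next term ⌊111/47^2⌋ = 0, terminating the sum). Summing: v_47(111!) = 2 = 2.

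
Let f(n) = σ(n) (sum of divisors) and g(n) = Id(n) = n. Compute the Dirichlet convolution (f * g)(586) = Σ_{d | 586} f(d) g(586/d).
(σ * Id)(586) = 2935

Divisors of 586: [1, 2, 293, 586]. For each d | 586:
  d = 1: σ(1) · Id(586/1) = 1 · 586 = 586
  d = 2: σ(2) · Id(586/2) = 3 · 293 = 879
  d = 293: σ(293) · Id(586/293) = 294 · 2 = 588
  d = 586: σ(586) · Id(586/586) = 882 · 1 = 882
Summing: (σ * Id)(586) = 586 + 879 + 588 + 882 = 2935.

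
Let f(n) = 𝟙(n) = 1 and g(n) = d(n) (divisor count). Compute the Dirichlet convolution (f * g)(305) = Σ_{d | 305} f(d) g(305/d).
(𝟙 * d)(305) = 9

Divisors of 305: [1, 5, 61, 305]. For each d | 305:
  d = 1: 𝟙(1) · d(305/1) = 1 · 4 = 4
  d = 5: 𝟙(5) · d(305/5) = 1 · 2 = 2
  d = 61: 𝟙(61) · d(305/61) = 1 · 2 = 2
  d = 305: 𝟙(305) · d(305/305) = 1 · 1 = 1
Summing: (𝟙 * d)(305) = 4 + 2 + 2 + 1 = 9.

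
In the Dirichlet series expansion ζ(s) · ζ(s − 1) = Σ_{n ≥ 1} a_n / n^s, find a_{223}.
σ(223) = 224

In the product (Σ m^0/m^s)(Σ k / k^s) = Σ (Σ_{d | n} d) / n^s, the coefficient of 1/n^s is σ(n) = Σ_{d | n} d. For n = 223, divisors are [1, 223]; summing: σ(223) = 224.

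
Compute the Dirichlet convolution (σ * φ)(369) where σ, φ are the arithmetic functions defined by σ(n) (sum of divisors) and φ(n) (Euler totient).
(σ * φ)(369) = 2214

Divisors of 369: [1, 3, 9, 41, 123, 369]. For each d | 369:
  d = 1: σ(1) · φ(369/1) = 1 · 240 = 240
  d = 3: σ(3) · φ(369/3) = 4 · 80 = 320
  d = 9: σ(9) · φ(369/9) = 13 · 40 = 520
  d = 41: σ(41) · φ(369/41) = 42 · 6 = 252
  d = 123: σ(123) · φ(369/123) = 168 · 2 = 336
  d = 369: σ(369) · φ(369/369) = 546 · 1 = 546
Summing: (σ * φ)(369) = 240 + 320 + 520 + 252 + 336 + 546 = 2214.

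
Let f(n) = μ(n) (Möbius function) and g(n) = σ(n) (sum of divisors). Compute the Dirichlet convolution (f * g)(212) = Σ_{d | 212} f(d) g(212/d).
(μ * σ)(212) = 212

Divisors of 212: [1, 2, 4, 53, 106, 212]. For each d | 212:
  d = 1: μ(1) · σ(212/1) = 1 · 378 = 378
  d = 2: μ(2) · σ(212/2) = -1 · 162 = -162
  d = 4: μ(4) · σ(212/4) = 0 · 54 = 0
  d = 53: μ(53) · σ(212/53) = -1 · 7 = -7
  d = 106: μ(106) · σ(212/106) = 1 · 3 = 3
  d = 212: μ(212) · σ(212/212) = 0 · 1 = 0
Summing: (μ * σ)(212) = 378 + -162 + 0 + -7 + 3 + 0 = 212.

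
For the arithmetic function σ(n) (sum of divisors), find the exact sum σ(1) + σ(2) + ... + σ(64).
Σ_{n ≤ 64} σ(n) = 3403

Compute σ(n) for each 1 ≤ n ≤ 64: σ(1) = 1, σ(2) = 3, σ(3) = 4, σ(4) = 7, σ(5) = 6, σ(6) = 12, σ(7) = 8, σ(8) = 15, σ(9) = 13, σ(10) = 18, σ(11) = 12, σ(12) = 28, σ(13) = 14, σ(14) = 24, σ(15) = 24, σ(16) = 31, σ(17) = 18, σ(18) = 39, σ(19) = 20, σ(20) = 42, σ(21) = 32, σ(22) = 36, σ(23) = 24, σ(24) = 60, σ(25) = 31, σ(26) = 42, σ(27) = 40, σ(28) = 56, σ(29) = 30, σ(30) = 72, σ(31) = 32, σ(32) = 63, σ(33) = 48, σ(34) = 54, σ(35) = 48, σ(36) = 91, σ(37) = 38, σ(38) = 60, σ(39) = 56, σ(40) = 90, σ(41) = 42, σ(42) = 96, σ(43) = 44, σ(44) = 84, σ(45) = 78, σ(46) = 72, σ(47) = 48, σ(48) = 124, σ(49) = 57, σ(50) = 93, σ(51) = 72, σ(52) = 98, σ(53) = 54, σ(54) = 120, σ(55) = 72, σ(56) = 120, σ(57) = 80, σ(58) = 90, σ(59) = 60, σ(60) = 168, σ(61) = 62, σ(62) = 96, σ(63) = 104, σ(64) = 127. Summing all 64 values: 3403. (Average order: Σ_{n ≤ x} σ(n) ~ (π²/12) x². For x = 64, (π²/12)·64² ≈ 3368.82.)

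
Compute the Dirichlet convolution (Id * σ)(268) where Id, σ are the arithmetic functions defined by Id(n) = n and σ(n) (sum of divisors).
(Id * σ)(268) = 2295

Divisors of 268: [1, 2, 4, 67, 134, 268]. For each d | 268:
  d = 1: Id(1) · σ(268/1) = 1 · 476 = 476
  d = 2: Id(2) · σ(268/2) = 2 · 204 = 408
  d = 4: Id(4) · σ(268/4) = 4 · 68 = 272
  d = 67: Id(67) · σ(268/67) = 67 · 7 = 469
  d = 134: Id(134) · σ(268/134) = 134 · 3 = 402
  d = 268: Id(268) · σ(268/268) = 268 · 1 = 268
Summing: (Id * σ)(268) = 476 + 408 + 272 + 469 + 402 + 268 = 2295.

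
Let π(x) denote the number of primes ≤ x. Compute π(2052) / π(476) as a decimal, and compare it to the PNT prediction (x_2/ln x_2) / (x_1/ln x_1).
π(2052)/π(476) = 309/91 ≈ 3.3956;  PNT prediction ≈ 3.4850.

π(476) = 91 and π(2052) = 309, so π(2052)/π(476) ≈ 3.3956. The PNT-predicted ratio is (2052/ln(2052)) / (476/ln(476)) ≈ 3.4850. The two agree to within a few percent, as expected.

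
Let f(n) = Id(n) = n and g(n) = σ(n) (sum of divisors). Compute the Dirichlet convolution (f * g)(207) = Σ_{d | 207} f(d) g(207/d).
(Id * σ)(207) = 1598

Divisors of 207: [1, 3, 9, 23, 69, 207]. For each d | 207:
  d = 1: Id(1) · σ(207/1) = 1 · 312 = 312
  d = 3: Id(3) · σ(207/3) = 3 · 96 = 288
  d = 9: Id(9) · σ(207/9) = 9 · 24 = 216
  d = 23: Id(23) · σ(207/23) = 23 · 13 = 299
  d = 69: Id(69) · σ(207/69) = 69 · 4 = 276
  d = 207: Id(207) · σ(207/207) = 207 · 1 = 207
Summing: (Id * σ)(207) = 312 + 288 + 216 + 299 + 276 + 207 = 1598.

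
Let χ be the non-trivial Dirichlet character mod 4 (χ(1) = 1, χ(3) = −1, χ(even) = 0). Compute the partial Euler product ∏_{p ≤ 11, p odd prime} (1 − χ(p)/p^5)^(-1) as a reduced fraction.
∏ = 5662435865625/5684292116992

The odd primes p ≤ 11 are [3, 5, 7, 11]. For each, χ(p) = 1 if p ≡ 1 mod 4, χ(p) = −1 if p ≡ 3 mod 4. Taking (1 − χ(p)/p^5)^(-1) = p^5/(p^5 − χ(p)): (1 − (-1)/3^5)^(-1) · (1 − (1)/5^5)^(-1) · (1 − (-1)/7^5)^(-1) · (1 − (-1)/11^5)^(-1) = 5662435865625/5684292116992.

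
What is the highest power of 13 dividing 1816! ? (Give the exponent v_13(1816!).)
v_13(1816!) = 149

Legendre's formula: v_p(n!) = Σ_{k ≥ 1} ⌊n / p^k⌋. For p = 13, n = 1816, the terms are:
  ⌊1816/13^1⌋ = ⌊1816/13⌋ = 139
  ⌊1816/13^2⌋ = ⌊1816/169⌋ = 10
(the next term ⌊1816/13^3⌋ = 0, terminating the sum). Summing: v_13(1816!) = 139 + 10 = 149.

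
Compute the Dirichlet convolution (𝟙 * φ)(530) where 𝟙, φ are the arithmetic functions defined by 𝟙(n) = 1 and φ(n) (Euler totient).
(𝟙 * φ)(530) = 530

Divisors of 530: [1, 2, 5, 10, 53, 106, 265, 530]. For each d | 530:
  d = 1: 𝟙(1) · φ(530/1) = 1 · 208 = 208
  d = 2: 𝟙(2) · φ(530/2) = 1 · 208 = 208
  d = 5: 𝟙(5) · φ(530/5) = 1 · 52 = 52
  d = 10: 𝟙(10) · φ(530/10) = 1 · 52 = 52
  d = 53: 𝟙(53) · φ(530/53) = 1 · 4 = 4
  d = 106: 𝟙(106) · φ(530/106) = 1 · 4 = 4
  d = 265: 𝟙(265) · φ(530/265) = 1 · 1 = 1
  d = 530: 𝟙(530) · φ(530/530) = 1 · 1 = 1
Summing: (𝟙 * φ)(530) = 208 + 208 + 52 + 52 + 4 + 4 + 1 + 1 = 530.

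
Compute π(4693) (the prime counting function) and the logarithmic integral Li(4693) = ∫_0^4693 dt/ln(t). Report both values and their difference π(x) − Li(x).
π(4693) = 634;  Li(4693) ≈ 648.10;  π(x) − Li(x) ≈ -14.10.

Direct count of primes ≤ 4693 gives π(4693) = 634. Numerical evaluation of the logarithmic integral gives Li(4693) ≈ 648.10. The difference π(x) − Li(x) ≈ -14.10 is typically negative for small/moderate x (Li(x) overestimates), though Littlewood's theorem shows this sign changes infinitely often.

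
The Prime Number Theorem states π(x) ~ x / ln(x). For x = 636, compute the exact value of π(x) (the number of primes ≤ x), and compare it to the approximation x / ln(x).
π(636) = 115;  x/ln(x) ≈ 98.53;  relative error ≈ 14.33%.

Directly count primes up to 636: π(636) = 115. The PNT approximation gives 636/ln(636) ≈ 636/6.45520 ≈ 98.53. Relative error (π(x) − x/ln(x)) / π(x) ≈ 14.33%; the approximation is known to undercount slightly (Li(x) is a better estimate).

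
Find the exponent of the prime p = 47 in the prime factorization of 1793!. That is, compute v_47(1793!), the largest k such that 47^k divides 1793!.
v_47(1793!) = 38

Legendre's formula: v_p(n!) = Σ_{k ≥ 1} ⌊n / p^k⌋. For p = 47, n = 1793, the terms are:
  ⌊1793/47^1⌋ = ⌊1793/47⌋ = 38
(the next term ⌊1793/47^2⌋ = 0, terminating the sum). Summing: v_47(1793!) = 38 = 38.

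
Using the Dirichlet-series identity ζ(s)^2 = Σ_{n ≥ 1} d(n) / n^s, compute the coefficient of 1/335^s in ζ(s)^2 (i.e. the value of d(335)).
d(335) = 4

ζ(s)^2 = (Σ 1/m^s)(Σ 1/k^s). The coefficient of 1/n^s in the product is the number of ordered pairs (m, k) with mk = n, which equals d(n). For n = 335, divisors are [1, 5, 67, 335], so d(335) = 4.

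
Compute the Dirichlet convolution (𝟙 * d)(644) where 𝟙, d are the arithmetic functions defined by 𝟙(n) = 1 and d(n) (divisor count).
(𝟙 * d)(644) = 54

Divisors of 644: [1, 2, 4, 7, 14, 23, 28, 46, 92, 161, 322, 644]. For each d | 644:
  d = 1: 𝟙(1) · d(644/1) = 1 · 12 = 12
  d = 2: 𝟙(2) · d(644/2) = 1 · 8 = 8
  d = 4: 𝟙(4) · d(644/4) = 1 · 4 = 4
  d = 7: 𝟙(7) · d(644/7) = 1 · 6 = 6
  d = 14: 𝟙(14) · d(644/14) = 1 · 4 = 4
  d = 23: 𝟙(23) · d(644/23) = 1 · 6 = 6
  d = 28: 𝟙(28) · d(644/28) = 1 · 2 = 2
  d = 46: 𝟙(46) · d(644/46) = 1 · 4 = 4
  d = 92: 𝟙(92) · d(644/92) = 1 · 2 = 2
  d = 161: 𝟙(161) · d(644/161) = 1 · 3 = 3
  d = 322: 𝟙(322) · d(644/322) = 1 · 2 = 2
  d = 644: 𝟙(644) · d(644/644) = 1 · 1 = 1
Summing: (𝟙 * d)(644) = 12 + 8 + 4 + 6 + 4 + 6 + 2 + 4 + 2 + 3 + 2 + 1 = 54.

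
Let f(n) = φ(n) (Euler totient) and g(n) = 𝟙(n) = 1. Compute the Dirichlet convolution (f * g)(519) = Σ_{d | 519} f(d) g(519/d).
(φ * 𝟙)(519) = 519

Divisors of 519: [1, 3, 173, 519]. For each d | 519:
  d = 1: φ(1) · 𝟙(519/1) = 1 · 1 = 1
  d = 3: φ(3) · 𝟙(519/3) = 2 · 1 = 2
  d = 173: φ(173) · 𝟙(519/173) = 172 · 1 = 172
  d = 519: φ(519) · 𝟙(519/519) = 344 · 1 = 344
Summing: (φ * 𝟙)(519) = 1 + 2 + 172 + 344 = 519.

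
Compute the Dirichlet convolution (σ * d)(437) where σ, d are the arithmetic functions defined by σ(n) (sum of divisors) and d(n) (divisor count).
(σ * d)(437) = 572

Divisors of 437: [1, 19, 23, 437]. For each d | 437:
  d = 1: σ(1) · d(437/1) = 1 · 4 = 4
  d = 19: σ(19) · d(437/19) = 20 · 2 = 40
  d = 23: σ(23) · d(437/23) = 24 · 2 = 48
  d = 437: σ(437) · d(437/437) = 480 · 1 = 480
Summing: (σ * d)(437) = 4 + 40 + 48 + 480 = 572.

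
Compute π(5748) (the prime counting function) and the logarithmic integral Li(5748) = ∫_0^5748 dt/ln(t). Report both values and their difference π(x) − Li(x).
π(5748) = 756;  Li(5748) ≈ 771.38;  π(x) − Li(x) ≈ -15.38.

Direct count of primes ≤ 5748 gives π(5748) = 756. Numerical evaluation of the logarithmic integral gives Li(5748) ≈ 771.38. The difference π(x) − Li(x) ≈ -15.38 is typically negative for small/moderate x (Li(x) overestimates), though Littlewood's theorem shows this sign changes infinitely often.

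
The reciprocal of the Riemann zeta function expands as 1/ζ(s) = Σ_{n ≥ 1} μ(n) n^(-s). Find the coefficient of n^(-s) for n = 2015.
μ(2015) = -1

Factor n = 2015 = 5 · 13 · 31. μ(n) = 0 if any exponent ≥ 2 (not squarefree); otherwise μ(n) = (−1)^{ω(n)} where ω(n) is the number of distinct prime factors. Applying: μ(2015) = -1.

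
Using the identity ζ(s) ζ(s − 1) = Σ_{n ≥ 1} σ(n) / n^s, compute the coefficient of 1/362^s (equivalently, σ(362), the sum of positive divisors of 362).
σ(362) = 546

In the product (Σ m^0/m^s)(Σ k / k^s) = Σ (Σ_{d | n} d) / n^s, the coefficient of 1/n^s is σ(n) = Σ_{d | n} d. For n = 362, divisors are [1, 2, 181, 362]; summing: σ(362) = 546.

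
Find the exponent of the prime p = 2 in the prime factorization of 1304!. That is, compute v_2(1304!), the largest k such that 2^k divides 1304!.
v_2(1304!) = 1300

Legendre's formula: v_p(n!) = Σ_{k ≥ 1} ⌊n / p^k⌋. For p = 2, n = 1304, the terms are:
  ⌊1304/2^1⌋ = ⌊1304/2⌋ = 652
  ⌊1304/2^2⌋ = ⌊1304/4⌋ = 326
  ⌊1304/2^3⌋ = ⌊1304/8⌋ = 163
  ⌊1304/2^4⌋ = ⌊1304/16⌋ = 81
  ⌊1304/2^5⌋ = ⌊1304/32⌋ = 40
  ⌊1304/2^6⌋ = ⌊1304/64⌋ = 20
  ⌊1304/2^7⌋ = ⌊1304/128⌋ = 10
  ⌊1304/2^8⌋ = ⌊1304/256⌋ = 5
  ⌊1304/2^9⌋ = ⌊1304/512⌋ = 2
  ⌊1304/2^10⌋ = ⌊1304/1024⌋ = 1
(the next term ⌊1304/2^11⌋ = 0, terminating the sum). Summing: v_2(1304!) = 652 + 326 + 163 + 81 + 40 + 20 + 10 + 5 + 2 + 1 = 1300.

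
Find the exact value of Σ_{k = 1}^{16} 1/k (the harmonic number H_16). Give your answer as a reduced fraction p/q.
H_16 = 2436559/720720

Direct summation: H_16 = 1 + 1/2 + ... + 1/16. The least common denominator is lcm(1, ..., 16) = 720720; over this denominator the numerator is 720720 + 360360 + 240240 + 180180 + 144144 + 120120 + 102960 + 90090 + 80080 + 72072 + 65520 + 60060 + 55440 + 51480 + 48048 + 45045 = 2436559, so H_16 = 2436559/720720 (already in lowest terms) ≈ 3.38073. (The PNT-adjacent estimate ln(16) + γ ≈ 3.34980 matches within O(1/n).)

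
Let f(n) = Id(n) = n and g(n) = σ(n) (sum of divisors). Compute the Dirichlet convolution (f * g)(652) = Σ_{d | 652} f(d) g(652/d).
(Id * σ)(652) = 5559

Divisors of 652: [1, 2, 4, 163, 326, 652]. For each d | 652:
  d = 1: Id(1) · σ(652/1) = 1 · 1148 = 1148
  d = 2: Id(2) · σ(652/2) = 2 · 492 = 984
  d = 4: Id(4) · σ(652/4) = 4 · 164 = 656
  d = 163: Id(163) · σ(652/163) = 163 · 7 = 1141
  d = 326: Id(326) · σ(652/326) = 326 · 3 = 978
  d = 652: Id(652) · σ(652/652) = 652 · 1 = 652
Summing: (Id * σ)(652) = 1148 + 984 + 656 + 1141 + 978 + 652 = 5559.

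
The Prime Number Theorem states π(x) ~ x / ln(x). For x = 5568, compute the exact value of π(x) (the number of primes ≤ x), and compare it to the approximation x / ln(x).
π(5568) = 734;  x/ln(x) ≈ 645.58;  relative error ≈ 12.05%.

Directly count primes up to 5568: π(5568) = 734. The PNT approximation gives 5568/ln(5568) ≈ 5568/8.62479 ≈ 645.58. Relative error (π(x) − x/ln(x)) / π(x) ≈ 12.05%; the approximation is known to undercount slightly (Li(x) is a better estimate).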